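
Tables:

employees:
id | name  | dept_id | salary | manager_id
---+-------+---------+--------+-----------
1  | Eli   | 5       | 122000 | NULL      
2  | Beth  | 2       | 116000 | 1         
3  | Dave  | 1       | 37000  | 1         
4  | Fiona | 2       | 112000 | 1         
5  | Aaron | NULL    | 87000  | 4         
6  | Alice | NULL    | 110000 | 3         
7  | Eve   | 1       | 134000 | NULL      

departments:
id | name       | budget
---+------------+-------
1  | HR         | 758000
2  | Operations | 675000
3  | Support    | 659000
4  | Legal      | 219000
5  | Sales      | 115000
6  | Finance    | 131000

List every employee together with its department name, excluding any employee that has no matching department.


INNER JOIN keeps only employees rows whose dept_id matches an id in departments. Walk through each employee:
  - employee 1 (Eli): dept_id=5 -> matches Sales
  - employee 2 (Beth): dept_id=2 -> matches Operations
  - employee 3 (Dave): dept_id=1 -> matches HR
  - employee 4 (Fiona): dept_id=2 -> matches Operations
  - employee 5 (Aaron): dept_id=NULL, no match -> dropped
  - employee 6 (Alice): dept_id=NULL, no match -> dropped
  - employee 7 (Eve): dept_id=1 -> matches HR
So 2 of 7 rows are dropped.

SQL:
SELECT a.name, b.name AS department
FROM employees a
INNER JOIN departments b ON a.dept_id = b.id

Result:
name  | department
------+-----------
Eli   | Sales     
Beth  | Operations
Dave  | HR        
Fiona | Operations
Eve   | HR        


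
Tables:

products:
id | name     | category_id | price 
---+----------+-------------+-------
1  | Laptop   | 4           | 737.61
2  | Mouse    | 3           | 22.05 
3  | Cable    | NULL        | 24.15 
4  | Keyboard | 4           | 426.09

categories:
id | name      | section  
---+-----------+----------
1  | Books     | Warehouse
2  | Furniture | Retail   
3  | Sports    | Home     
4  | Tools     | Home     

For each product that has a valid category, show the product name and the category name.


INNER JOIN keeps only products rows whose category_id matches an id in categories. Walk through each product:
  - product 1 (Laptop): category_id=4 -> matches Tools
  - product 2 (Mouse): category_id=3 -> matches Sports
  - product 3 (Cable): category_id=NULL, no match -> dropped
  - product 4 (Keyboard): category_id=4 -> matches Tools
So 1 of 4 rows is dropped.

SQL:
SELECT a.name, b.name AS category
FROM products a
INNER JOIN categories b ON a.category_id = b.id

Result:
name     | category
---------+---------
Laptop   | Tools   
Mouse    | Sports  
Keyboard | Tools   


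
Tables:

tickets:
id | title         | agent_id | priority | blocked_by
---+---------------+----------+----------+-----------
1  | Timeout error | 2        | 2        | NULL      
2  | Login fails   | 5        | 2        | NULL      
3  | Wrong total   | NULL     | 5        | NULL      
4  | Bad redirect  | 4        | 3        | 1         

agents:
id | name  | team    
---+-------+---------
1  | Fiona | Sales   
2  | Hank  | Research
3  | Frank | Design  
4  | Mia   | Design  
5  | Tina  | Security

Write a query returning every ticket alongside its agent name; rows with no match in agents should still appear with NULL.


LEFT JOIN keeps every row from tickets (the left table); where agent_id has no match in agents, the agent columns become NULL. Walk through each ticket:
  - ticket 1 (Timeout error): agent_id=2 -> matches Hank
  - ticket 2 (Login fails): agent_id=5 -> matches Tina
  - ticket 3 (Wrong total): agent_id=NULL, no match -> kept with NULL
  - ticket 4 (Bad redirect): agent_id=4 -> matches Mia
All 4 rows appear; 1 has NULL agent.

SQL:
SELECT a.title, b.name AS agent
FROM tickets a
LEFT JOIN agents b ON a.agent_id = b.id

Result:
title         | agent
--------------+------
Timeout error | Hank 
Login fails   | Tina 
Wrong total   | NULL 
Bad redirect  | Mia  


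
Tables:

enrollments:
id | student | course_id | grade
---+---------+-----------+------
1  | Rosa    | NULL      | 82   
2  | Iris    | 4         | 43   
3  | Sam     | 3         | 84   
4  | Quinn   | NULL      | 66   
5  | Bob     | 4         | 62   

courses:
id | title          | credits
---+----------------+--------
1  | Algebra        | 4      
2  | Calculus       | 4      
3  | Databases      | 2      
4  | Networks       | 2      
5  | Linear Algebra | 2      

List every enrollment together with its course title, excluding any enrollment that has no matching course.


INNER JOIN keeps only enrollments rows whose course_id matches an id in courses. Walk through each enrollment:
  - enrollment 1 (Rosa): course_id=NULL, no match -> dropped
  - enrollment 2 (Iris): course_id=4 -> matches Networks
  - enrollment 3 (Sam): course_id=3 -> matches Databases
  - enrollment 4 (Quinn): course_id=NULL, no match -> dropped
  - enrollment 5 (Bob): course_id=4 -> matches Networks
So 2 of 5 rows are dropped.

SQL:
SELECT a.student, b.title AS course
FROM enrollments a
INNER JOIN courses b ON a.course_id = b.id

Result:
student | course   
--------+----------
Iris    | Networks 
Sam     | Databases
Bob     | Networks 


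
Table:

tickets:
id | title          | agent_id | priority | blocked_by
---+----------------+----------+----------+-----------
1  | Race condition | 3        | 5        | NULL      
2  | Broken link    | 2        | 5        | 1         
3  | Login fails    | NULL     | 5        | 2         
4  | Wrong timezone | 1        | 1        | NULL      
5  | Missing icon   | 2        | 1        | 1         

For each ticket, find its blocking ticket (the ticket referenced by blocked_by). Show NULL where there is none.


This is a self-join: tickets is joined to a second copy of itself, matching each row's blocked_by to another row's id. Use LEFT JOIN so rows with blocked_by=NULL are kept.
  - ticket 1 (Race condition): blocked_by=NULL -> NULL
  - ticket 2 (Broken link): blocked_by=1 -> Race condition
  - ticket 3 (Login fails): blocked_by=2 -> Broken link
  - ticket 4 (Wrong timezone): blocked_by=NULL -> NULL
  - ticket 5 (Missing icon): blocked_by=1 -> Race condition

SQL:
SELECT a.title AS item, b.title AS blocked_by
FROM tickets a
LEFT JOIN tickets b ON a.blocked_by = b.id

Result:
item           | blocked_by    
---------------+---------------
Race condition | NULL          
Broken link    | Race condition
Login fails    | Broken link   
Wrong timezone | NULL          
Missing icon   | Race condition


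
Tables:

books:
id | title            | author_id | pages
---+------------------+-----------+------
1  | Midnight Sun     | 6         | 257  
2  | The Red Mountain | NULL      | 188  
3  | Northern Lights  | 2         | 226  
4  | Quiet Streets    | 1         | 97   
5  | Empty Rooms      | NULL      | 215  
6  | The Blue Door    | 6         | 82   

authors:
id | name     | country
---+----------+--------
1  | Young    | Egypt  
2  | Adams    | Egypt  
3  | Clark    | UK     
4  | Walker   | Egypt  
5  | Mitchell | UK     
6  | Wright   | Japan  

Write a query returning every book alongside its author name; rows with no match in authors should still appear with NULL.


LEFT JOIN keeps every row from books (the left table); where author_id has no match in authors, the author columns become NULL. Walk through each book:
  - book 1 (Midnight Sun): author_id=6 -> matches Wright
  - book 2 (The Red Mountain): author_id=NULL, no match -> kept with NULL
  - book 3 (Northern Lights): author_id=2 -> matches Adams
  - book 4 (Quiet Streets): author_id=1 -> matches Young
  - book 5 (Empty Rooms): author_id=NULL, no match -> kept with NULL
  - book 6 (The Blue Door): author_id=6 -> matches Wright
All 6 rows appear; 2 have NULL author.

SQL:
SELECT a.title, b.name AS author
FROM books a
LEFT JOIN authors b ON a.author_id = b.id

Result:
title            | author
-----------------+-------
Midnight Sun     | Wright
The Red Mountain | NULL  
Northern Lights  | Adams 
Quiet Streets    | Young 
Empty Rooms      | NULL  
The Blue Door    | Wright


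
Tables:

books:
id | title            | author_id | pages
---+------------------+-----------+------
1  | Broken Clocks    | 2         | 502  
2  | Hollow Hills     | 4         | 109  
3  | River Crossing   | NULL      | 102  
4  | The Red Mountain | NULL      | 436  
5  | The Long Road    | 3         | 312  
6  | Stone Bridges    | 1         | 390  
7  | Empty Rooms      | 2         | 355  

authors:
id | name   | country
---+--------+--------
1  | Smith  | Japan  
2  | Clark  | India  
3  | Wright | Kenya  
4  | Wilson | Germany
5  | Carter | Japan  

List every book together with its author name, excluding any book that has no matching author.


INNER JOIN keeps only books rows whose author_id matches an id in authors. Walk through each book:
  - book 1 (Broken Clocks): author_id=2 -> matches Clark
  - book 2 (Hollow Hills): author_id=4 -> matches Wilson
  - book 3 (River Crossing): author_id=NULL, no match -> dropped
  - book 4 (The Red Mountain): author_id=NULL, no match -> dropped
  - book 5 (The Long Road): author_id=3 -> matches Wright
  - book 6 (Stone Bridges): author_id=1 -> matches Smith
  - book 7 (Empty Rooms): author_id=2 -> matches Clark
So 2 of 7 rows are dropped.

SQL:
SELECT a.title, b.name AS author
FROM books a
INNER JOIN authors b ON a.author_id = b.id

Result:
title         | author
--------------+-------
Broken Clocks | Clark 
Hollow Hills  | Wilson
The Long Road | Wright
Stone Bridges | Smith 
Empty Rooms   | Clark 


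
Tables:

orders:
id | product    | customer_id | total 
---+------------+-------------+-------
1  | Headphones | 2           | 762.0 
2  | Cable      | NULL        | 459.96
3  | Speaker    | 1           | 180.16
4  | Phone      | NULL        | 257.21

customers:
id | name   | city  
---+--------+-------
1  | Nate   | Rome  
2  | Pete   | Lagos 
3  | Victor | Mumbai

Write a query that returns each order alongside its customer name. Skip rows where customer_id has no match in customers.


INNER JOIN keeps only orders rows whose customer_id matches an id in customers. Walk through each order:
  - order 1 (Headphones): customer_id=2 -> matches Pete
  - order 2 (Cable): customer_id=NULL, no match -> dropped
  - order 3 (Speaker): customer_id=1 -> matches Nate
  - order 4 (Phone): customer_id=NULL, no match -> dropped
So 2 of 4 rows are dropped.

SQL:
SELECT a.product, b.name AS customer
FROM orders a
INNER JOIN customers b ON a.customer_id = b.id

Result:
product    | customer
-----------+---------
Headphones | Pete    
Speaker    | Nate    


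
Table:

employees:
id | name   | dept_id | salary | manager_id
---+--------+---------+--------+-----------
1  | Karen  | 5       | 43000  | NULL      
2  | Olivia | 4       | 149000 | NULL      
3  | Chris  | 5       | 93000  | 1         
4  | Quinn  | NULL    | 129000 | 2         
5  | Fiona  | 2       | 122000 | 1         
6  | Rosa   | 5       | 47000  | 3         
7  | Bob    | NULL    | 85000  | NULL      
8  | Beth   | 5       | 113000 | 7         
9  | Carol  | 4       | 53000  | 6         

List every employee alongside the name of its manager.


This is a self-join: employees is joined to a second copy of itself, matching each row's manager_id to another row's id. Use LEFT JOIN so rows with manager_id=NULL are kept.
  - employee 1 (Karen): manager_id=NULL -> NULL
  - employee 2 (Olivia): manager_id=NULL -> NULL
  - employee 3 (Chris): manager_id=1 -> Karen
  - employee 4 (Quinn): manager_id=2 -> Olivia
  - employee 5 (Fiona): manager_id=1 -> Karen
  - employee 6 (Rosa): manager_id=3 -> Chris
  - employee 7 (Bob): manager_id=NULL -> NULL
  - employee 8 (Beth): manager_id=7 -> Bob
  - employee 9 (Carol): manager_id=6 -> Rosa

SQL:
SELECT a.name AS item, b.name AS manager
FROM employees a
LEFT JOIN employees b ON a.manager_id = b.id

Result:
item   | manager
-------+--------
Karen  | NULL   
Olivia | NULL   
Chris  | Karen  
Quinn  | Olivia 
Fiona  | Karen  
Rosa   | Chris  
Bob    | NULL   
Beth   | Bob    
Carol  | Rosa   


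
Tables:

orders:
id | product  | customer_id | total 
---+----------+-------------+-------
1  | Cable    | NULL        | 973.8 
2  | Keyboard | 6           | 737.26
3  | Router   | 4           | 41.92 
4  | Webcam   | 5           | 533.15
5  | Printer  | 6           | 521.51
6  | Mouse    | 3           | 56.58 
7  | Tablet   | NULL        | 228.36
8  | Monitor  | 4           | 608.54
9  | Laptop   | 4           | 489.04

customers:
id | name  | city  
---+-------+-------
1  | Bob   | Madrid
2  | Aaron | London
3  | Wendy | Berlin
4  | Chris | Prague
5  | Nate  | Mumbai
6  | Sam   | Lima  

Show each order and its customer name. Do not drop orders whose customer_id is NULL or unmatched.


LEFT JOIN keeps every row from orders (the left table); where customer_id has no match in customers, the customer columns become NULL. Walk through each order:
  - order 1 (Cable): customer_id=NULL, no match -> kept with NULL
  - order 2 (Keyboard): customer_id=6 -> matches Sam
  - order 3 (Router): customer_id=4 -> matches Chris
  - order 4 (Webcam): customer_id=5 -> matches Nate
  - order 5 (Printer): customer_id=6 -> matches Sam
  - order 6 (Mouse): customer_id=3 -> matches Wendy
  - order 7 (Tablet): customer_id=NULL, no match -> kept with NULL
  - order 8 (Monitor): customer_id=4 -> matches Chris
  - order 9 (Laptop): customer_id=4 -> matches Chris
All 9 rows appear; 2 have NULL customer.

SQL:
SELECT a.product, b.name AS customer
FROM orders a
LEFT JOIN customers b ON a.customer_id = b.id

Result:
product  | customer
---------+---------
Cable    | NULL    
Keyboard | Sam     
Router   | Chris   
Webcam   | Nate    
Printer  | Sam     
Mouse    | Wendy   
Tablet   | NULL    
Monitor  | Chris   
Laptop   | Chris   


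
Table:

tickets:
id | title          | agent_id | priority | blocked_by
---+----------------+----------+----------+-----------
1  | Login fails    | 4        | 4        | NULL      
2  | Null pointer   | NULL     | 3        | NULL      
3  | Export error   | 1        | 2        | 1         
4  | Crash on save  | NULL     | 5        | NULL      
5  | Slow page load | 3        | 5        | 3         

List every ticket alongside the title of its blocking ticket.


This is a self-join: tickets is joined to a second copy of itself, matching each row's blocked_by to another row's id. Use LEFT JOIN so rows with blocked_by=NULL are kept.
  - ticket 1 (Login fails): blocked_by=NULL -> NULL
  - ticket 2 (Null pointer): blocked_by=NULL -> NULL
  - ticket 3 (Export error): blocked_by=1 -> Login fails
  - ticket 4 (Crash on save): blocked_by=NULL -> NULL
  - ticket 5 (Slow page load): blocked_by=3 -> Export error

SQL:
SELECT a.title AS item, b.title AS blocked_by
FROM tickets a
LEFT JOIN tickets b ON a.blocked_by = b.id

Result:
item           | blocked_by  
---------------+-------------
Login fails    | NULL        
Null pointer   | NULL        
Export error   | Login fails 
Crash on save  | NULL        
Slow page load | Export error


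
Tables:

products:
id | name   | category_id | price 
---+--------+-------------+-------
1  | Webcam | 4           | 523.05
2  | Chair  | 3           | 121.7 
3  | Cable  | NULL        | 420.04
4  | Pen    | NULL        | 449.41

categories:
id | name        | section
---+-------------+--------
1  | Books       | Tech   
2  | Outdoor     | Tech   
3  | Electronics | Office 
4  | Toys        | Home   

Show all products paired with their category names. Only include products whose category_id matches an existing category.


INNER JOIN keeps only products rows whose category_id matches an id in categories. Walk through each product:
  - product 1 (Webcam): category_id=4 -> matches Toys
  - product 2 (Chair): category_id=3 -> matches Electronics
  - product 3 (Cable): category_id=NULL, no match -> dropped
  - product 4 (Pen): category_id=NULL, no match -> dropped
So 2 of 4 rows are dropped.

SQL:
SELECT a.name, b.name AS category
FROM products a
INNER JOIN categories b ON a.category_id = b.id

Result:
name   | category   
-------+------------
Webcam | Toys       
Chair  | Electronics


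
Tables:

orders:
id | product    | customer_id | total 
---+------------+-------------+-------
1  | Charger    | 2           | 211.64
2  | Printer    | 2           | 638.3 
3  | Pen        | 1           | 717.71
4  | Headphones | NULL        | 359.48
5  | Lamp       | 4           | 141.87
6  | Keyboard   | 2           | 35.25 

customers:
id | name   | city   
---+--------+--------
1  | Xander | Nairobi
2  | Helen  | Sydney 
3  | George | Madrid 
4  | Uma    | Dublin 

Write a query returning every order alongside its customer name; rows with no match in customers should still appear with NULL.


LEFT JOIN keeps every row from orders (the left table); where customer_id has no match in customers, the customer columns become NULL. Walk through each order:
  - order 1 (Charger): customer_id=2 -> matches Helen
  - order 2 (Printer): customer_id=2 -> matches Helen
  - order 3 (Pen): customer_id=1 -> matches Xander
  - order 4 (Headphones): customer_id=NULL, no match -> kept with NULL
  - order 5 (Lamp): customer_id=4 -> matches Uma
  - order 6 (Keyboard): customer_id=2 -> matches Helen
All 6 rows appear; 1 has NULL customer.

SQL:
SELECT a.product, b.name AS customer
FROM orders a
LEFT JOIN customers b ON a.customer_id = b.id

Result:
product    | customer
-----------+---------
Charger    | Helen   
Printer    | Helen   
Pen        | Xander  
Headphones | NULL    
Lamp       | Uma     
Keyboard   | Helen   


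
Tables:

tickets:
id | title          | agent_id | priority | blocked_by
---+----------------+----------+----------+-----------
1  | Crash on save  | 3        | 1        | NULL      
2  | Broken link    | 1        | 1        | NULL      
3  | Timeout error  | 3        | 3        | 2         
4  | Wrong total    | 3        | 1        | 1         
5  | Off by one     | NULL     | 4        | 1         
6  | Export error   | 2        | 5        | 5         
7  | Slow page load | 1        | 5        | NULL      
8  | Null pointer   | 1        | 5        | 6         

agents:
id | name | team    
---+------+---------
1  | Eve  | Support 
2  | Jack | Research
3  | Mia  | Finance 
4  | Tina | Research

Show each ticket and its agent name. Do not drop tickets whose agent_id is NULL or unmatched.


LEFT JOIN keeps every row from tickets (the left table); where agent_id has no match in agents, the agent columns become NULL. Walk through each ticket:
  - ticket 1 (Crash on save): agent_id=3 -> matches Mia
  - ticket 2 (Broken link): agent_id=1 -> matches Eve
  - ticket 3 (Timeout error): agent_id=3 -> matches Mia
  - ticket 4 (Wrong total): agent_id=3 -> matches Mia
  - ticket 5 (Off by one): agent_id=NULL, no match -> kept with NULL
  - ticket 6 (Export error): agent_id=2 -> matches Jack
  - ticket 7 (Slow page load): agent_id=1 -> matches Eve
  - ticket 8 (Null pointer): agent_id=1 -> matches Eve
All 8 rows appear; 1 has NULL agent.

SQL:
SELECT a.title, b.name AS agent
FROM tickets a
LEFT JOIN agents b ON a.agent_id = b.id

Result:
title          | agent
---------------+------
Crash on save  | Mia  
Broken link    | Eve  
Timeout error  | Mia  
Wrong total    | Mia  
Off by one     | NULL 
Export error   | Jack 
Slow page load | Eve  
Null pointer   | Eve  


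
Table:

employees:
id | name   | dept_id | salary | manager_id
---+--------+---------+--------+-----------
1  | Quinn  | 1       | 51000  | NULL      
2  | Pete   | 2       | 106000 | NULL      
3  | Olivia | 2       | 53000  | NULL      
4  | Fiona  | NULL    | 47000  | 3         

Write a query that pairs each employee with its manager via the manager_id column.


This is a self-join: employees is joined to a second copy of itself, matching each row's manager_id to another row's id. Use LEFT JOIN so rows with manager_id=NULL are kept.
  - employee 1 (Quinn): manager_id=NULL -> NULL
  - employee 2 (Pete): manager_id=NULL -> NULL
  - employee 3 (Olivia): manager_id=NULL -> NULL
  - employee 4 (Fiona): manager_id=3 -> Olivia

SQL:
SELECT a.name AS item, b.name AS manager
FROM employees a
LEFT JOIN employees b ON a.manager_id = b.id

Result:
item   | manager
-------+--------
Quinn  | NULL   
Pete   | NULL   
Olivia | NULL   
Fiona  | Olivia 


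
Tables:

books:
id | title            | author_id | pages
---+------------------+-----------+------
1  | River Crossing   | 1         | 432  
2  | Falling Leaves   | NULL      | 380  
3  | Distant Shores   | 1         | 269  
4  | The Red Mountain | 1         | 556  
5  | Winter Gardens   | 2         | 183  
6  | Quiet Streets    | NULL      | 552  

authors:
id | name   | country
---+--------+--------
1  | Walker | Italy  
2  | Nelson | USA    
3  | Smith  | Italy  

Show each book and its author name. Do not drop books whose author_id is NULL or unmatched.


LEFT JOIN keeps every row from books (the left table); where author_id has no match in authors, the author columns become NULL. Walk through each book:
  - book 1 (River Crossing): author_id=1 -> matches Walker
  - book 2 (Falling Leaves): author_id=NULL, no match -> kept with NULL
  - book 3 (Distant Shores): author_id=1 -> matches Walker
  - book 4 (The Red Mountain): author_id=1 -> matches Walker
  - book 5 (Winter Gardens): author_id=2 -> matches Nelson
  - book 6 (Quiet Streets): author_id=NULL, no match -> kept with NULL
All 6 rows appear; 2 have NULL author.

SQL:
SELECT a.title, b.name AS author
FROM books a
LEFT JOIN authors b ON a.author_id = b.id

Result:
title            | author
-----------------+-------
River Crossing   | Walker
Falling Leaves   | NULL  
Distant Shores   | Walker
The Red Mountain | Walker
Winter Gardens   | Nelson
Quiet Streets    | NULL  


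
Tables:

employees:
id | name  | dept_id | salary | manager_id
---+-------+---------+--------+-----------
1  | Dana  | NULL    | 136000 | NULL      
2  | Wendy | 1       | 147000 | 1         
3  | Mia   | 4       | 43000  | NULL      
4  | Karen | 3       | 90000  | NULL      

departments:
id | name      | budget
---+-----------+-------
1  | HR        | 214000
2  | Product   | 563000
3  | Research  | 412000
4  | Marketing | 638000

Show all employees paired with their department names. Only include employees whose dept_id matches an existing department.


INNER JOIN keeps only employees rows whose dept_id matches an id in departments. Walk through each employee:
  - employee 1 (Dana): dept_id=NULL, no match -> dropped
  - employee 2 (Wendy): dept_id=1 -> matches HR
  - employee 3 (Mia): dept_id=4 -> matches Marketing
  - employee 4 (Karen): dept_id=3 -> matches Research
So 1 of 4 rows is dropped.

SQL:
SELECT a.name, b.name AS department
FROM employees a
INNER JOIN departments b ON a.dept_id = b.id

Result:
name  | department
------+-----------
Wendy | HR        
Mia   | Marketing 
Karen | Research  


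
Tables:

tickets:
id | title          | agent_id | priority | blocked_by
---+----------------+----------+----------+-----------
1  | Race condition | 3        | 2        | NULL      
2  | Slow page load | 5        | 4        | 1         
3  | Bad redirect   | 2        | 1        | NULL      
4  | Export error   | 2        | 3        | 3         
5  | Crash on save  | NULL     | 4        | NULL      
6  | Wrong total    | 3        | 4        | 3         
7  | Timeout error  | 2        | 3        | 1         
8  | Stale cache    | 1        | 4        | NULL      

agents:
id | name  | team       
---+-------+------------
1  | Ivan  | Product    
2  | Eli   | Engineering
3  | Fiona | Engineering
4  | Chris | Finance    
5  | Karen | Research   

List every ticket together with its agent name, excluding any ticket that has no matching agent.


INNER JOIN keeps only tickets rows whose agent_id matches an id in agents. Walk through each ticket:
  - ticket 1 (Race condition): agent_id=3 -> matches Fiona
  - ticket 2 (Slow page load): agent_id=5 -> matches Karen
  - ticket 3 (Bad redirect): agent_id=2 -> matches Eli
  - ticket 4 (Export error): agent_id=2 -> matches Eli
  - ticket 5 (Crash on save): agent_id=NULL, no match -> dropped
  - ticket 6 (Wrong total): agent_id=3 -> matches Fiona
  - ticket 7 (Timeout error): agent_id=2 -> matches Eli
  - ticket 8 (Stale cache): agent_id=1 -> matches Ivan
So 1 of 8 rows is dropped.

SQL:
SELECT a.title, b.name AS agent
FROM tickets a
INNER JOIN agents b ON a.agent_id = b.id

Result:
title          | agent
---------------+------
Race condition | Fiona
Slow page load | Karen
Bad redirect   | Eli  
Export error   | Eli  
Wrong total    | Fiona
Timeout error  | Eli  
Stale cache    | Ivan 


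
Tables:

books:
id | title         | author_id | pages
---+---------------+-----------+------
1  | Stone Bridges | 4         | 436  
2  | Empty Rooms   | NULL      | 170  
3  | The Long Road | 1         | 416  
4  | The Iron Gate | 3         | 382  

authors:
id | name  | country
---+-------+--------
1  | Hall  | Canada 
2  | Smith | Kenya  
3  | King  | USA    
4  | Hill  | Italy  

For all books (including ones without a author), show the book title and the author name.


LEFT JOIN keeps every row from books (the left table); where author_id has no match in authors, the author columns become NULL. Walk through each book:
  - book 1 (Stone Bridges): author_id=4 -> matches Hill
  - book 2 (Empty Rooms): author_id=NULL, no match -> kept with NULL
  - book 3 (The Long Road): author_id=1 -> matches Hall
  - book 4 (The Iron Gate): author_id=3 -> matches King
All 4 rows appear; 1 has NULL author.

SQL:
SELECT a.title, b.name AS author
FROM books a
LEFT JOIN authors b ON a.author_id = b.id

Result:
title         | author
--------------+-------
Stone Bridges | Hill  
Empty Rooms   | NULL  
The Long Road | Hall  
The Iron Gate | King  


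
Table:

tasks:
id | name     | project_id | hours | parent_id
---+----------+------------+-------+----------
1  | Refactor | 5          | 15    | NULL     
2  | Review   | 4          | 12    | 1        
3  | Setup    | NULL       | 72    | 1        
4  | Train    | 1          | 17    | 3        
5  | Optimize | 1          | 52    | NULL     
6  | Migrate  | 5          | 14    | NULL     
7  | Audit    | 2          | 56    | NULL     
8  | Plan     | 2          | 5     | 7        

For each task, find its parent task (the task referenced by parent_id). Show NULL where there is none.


This is a self-join: tasks is joined to a second copy of itself, matching each row's parent_id to another row's id. Use LEFT JOIN so rows with parent_id=NULL are kept.
  - task 1 (Refactor): parent_id=NULL -> NULL
  - task 2 (Review): parent_id=1 -> Refactor
  - task 3 (Setup): parent_id=1 -> Refactor
  - task 4 (Train): parent_id=3 -> Setup
  - task 5 (Optimize): parent_id=NULL -> NULL
  - task 6 (Migrate): parent_id=NULL -> NULL
  - task 7 (Audit): parent_id=NULL -> NULL
  - task 8 (Plan): parent_id=7 -> Audit

SQL:
SELECT a.name AS item, b.name AS parent
FROM tasks a
LEFT JOIN tasks b ON a.parent_id = b.id

Result:
item     | parent  
---------+---------
Refactor | NULL    
Review   | Refactor
Setup    | Refactor
Train    | Setup   
Optimize | NULL    
Migrate  | NULL    
Audit    | NULL    
Plan     | Audit   


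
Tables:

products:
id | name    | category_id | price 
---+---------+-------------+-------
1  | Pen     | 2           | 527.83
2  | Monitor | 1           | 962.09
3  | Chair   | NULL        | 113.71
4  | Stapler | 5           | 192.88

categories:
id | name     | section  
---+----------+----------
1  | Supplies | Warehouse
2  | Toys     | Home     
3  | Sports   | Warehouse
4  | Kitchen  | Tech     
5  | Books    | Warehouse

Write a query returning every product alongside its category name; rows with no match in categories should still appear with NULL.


LEFT JOIN keeps every row from products (the left table); where category_id has no match in categories, the category columns become NULL. Walk through each product:
  - product 1 (Pen): category_id=2 -> matches Toys
  - product 2 (Monitor): category_id=1 -> matches Supplies
  - product 3 (Chair): category_id=NULL, no match -> kept with NULL
  - product 4 (Stapler): category_id=5 -> matches Books
All 4 rows appear; 1 has NULL category.

SQL:
SELECT a.name, b.name AS category
FROM products a
LEFT JOIN categories b ON a.category_id = b.id

Result:
name    | category
--------+---------
Pen     | Toys    
Monitor | Supplies
Chair   | NULL    
Stapler | Books   


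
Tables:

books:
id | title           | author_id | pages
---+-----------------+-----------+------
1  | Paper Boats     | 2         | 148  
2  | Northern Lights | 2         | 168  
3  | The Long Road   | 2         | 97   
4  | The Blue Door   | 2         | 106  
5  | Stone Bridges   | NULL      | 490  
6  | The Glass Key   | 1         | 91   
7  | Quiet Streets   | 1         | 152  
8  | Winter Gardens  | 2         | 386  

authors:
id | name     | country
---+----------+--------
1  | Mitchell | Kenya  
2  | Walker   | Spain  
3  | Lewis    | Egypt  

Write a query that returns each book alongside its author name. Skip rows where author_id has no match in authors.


INNER JOIN keeps only books rows whose author_id matches an id in authors. Walk through each book:
  - book 1 (Paper Boats): author_id=2 -> matches Walker
  - book 2 (Northern Lights): author_id=2 -> matches Walker
  - book 3 (The Long Road): author_id=2 -> matches Walker
  - book 4 (The Blue Door): author_id=2 -> matches Walker
  - book 5 (Stone Bridges): author_id=NULL, no match -> dropped
  - book 6 (The Glass Key): author_id=1 -> matches Mitchell
  - book 7 (Quiet Streets): author_id=1 -> matches Mitchell
  - book 8 (Winter Gardens): author_id=2 -> matches Walker
So 1 of 8 rows is dropped.

SQL:
SELECT a.title, b.name AS author
FROM books a
INNER JOIN authors b ON a.author_id = b.id

Result:
title           | author  
----------------+---------
Paper Boats     | Walker  
Northern Lights | Walker  
The Long Road   | Walker  
The Blue Door   | Walker  
The Glass Key   | Mitchell
Quiet Streets   | Mitchell
Winter Gardens  | Walker  


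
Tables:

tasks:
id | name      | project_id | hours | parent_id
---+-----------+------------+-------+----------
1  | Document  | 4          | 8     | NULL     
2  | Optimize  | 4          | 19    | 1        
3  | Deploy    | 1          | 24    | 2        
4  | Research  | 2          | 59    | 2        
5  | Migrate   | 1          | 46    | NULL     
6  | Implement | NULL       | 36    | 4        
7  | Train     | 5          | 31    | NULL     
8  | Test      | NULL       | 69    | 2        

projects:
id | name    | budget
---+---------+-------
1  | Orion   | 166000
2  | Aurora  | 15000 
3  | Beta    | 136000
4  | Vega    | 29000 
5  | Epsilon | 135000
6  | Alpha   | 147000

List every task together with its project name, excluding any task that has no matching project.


INNER JOIN keeps only tasks rows whose project_id matches an id in projects. Walk through each task:
  - task 1 (Document): project_id=4 -> matches Vega
  - task 2 (Optimize): project_id=4 -> matches Vega
  - task 3 (Deploy): project_id=1 -> matches Orion
  - task 4 (Research): project_id=2 -> matches Aurora
  - task 5 (Migrate): project_id=1 -> matches Orion
  - task 6 (Implement): project_id=NULL, no match -> dropped
  - task 7 (Train): project_id=5 -> matches Epsilon
  - task 8 (Test): project_id=NULL, no match -> dropped
So 2 of 8 rows are dropped.

SQL:
SELECT a.name, b.name AS project
FROM tasks a
INNER JOIN projects b ON a.project_id = b.id

Result:
name     | project
---------+--------
Document | Vega   
Optimize | Vega   
Deploy   | Orion  
Research | Aurora 
Migrate  | Orion  
Train    | Epsilon


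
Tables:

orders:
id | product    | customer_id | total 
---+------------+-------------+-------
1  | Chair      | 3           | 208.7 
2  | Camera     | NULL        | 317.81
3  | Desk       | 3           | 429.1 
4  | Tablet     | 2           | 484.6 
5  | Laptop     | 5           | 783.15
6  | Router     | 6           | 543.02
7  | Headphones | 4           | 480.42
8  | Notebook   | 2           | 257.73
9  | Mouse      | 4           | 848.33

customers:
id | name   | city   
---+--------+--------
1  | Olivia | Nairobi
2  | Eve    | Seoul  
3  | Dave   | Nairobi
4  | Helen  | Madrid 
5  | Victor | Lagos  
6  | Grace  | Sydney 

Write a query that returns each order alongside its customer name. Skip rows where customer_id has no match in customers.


INNER JOIN keeps only orders rows whose customer_id matches an id in customers. Walk through each order:
  - order 1 (Chair): customer_id=3 -> matches Dave
  - order 2 (Camera): customer_id=NULL, no match -> dropped
  - order 3 (Desk): customer_id=3 -> matches Dave
  - order 4 (Tablet): customer_id=2 -> matches Eve
  - order 5 (Laptop): customer_id=5 -> matches Victor
  - order 6 (Router): customer_id=6 -> matches Grace
  - order 7 (Headphones): customer_id=4 -> matches Helen
  - order 8 (Notebook): customer_id=2 -> matches Eve
  - order 9 (Mouse): customer_id=4 -> matches Helen
So 1 of 9 rows is dropped.

SQL:
SELECT a.product, b.name AS customer
FROM orders a
INNER JOIN customers b ON a.customer_id = b.id

Result:
product    | customer
-----------+---------
Chair      | Dave    
Desk       | Dave    
Tablet     | Eve     
Laptop     | Victor  
Router     | Grace   
Headphones | Helen   
Notebook   | Eve     
Mouse      | Helen   


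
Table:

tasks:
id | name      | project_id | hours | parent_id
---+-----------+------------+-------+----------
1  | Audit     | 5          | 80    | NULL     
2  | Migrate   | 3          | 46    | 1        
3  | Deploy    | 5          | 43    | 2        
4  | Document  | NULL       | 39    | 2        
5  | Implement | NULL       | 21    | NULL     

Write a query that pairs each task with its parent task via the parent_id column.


This is a self-join: tasks is joined to a second copy of itself, matching each row's parent_id to another row's id. Use LEFT JOIN so rows with parent_id=NULL are kept.
  - task 1 (Audit): parent_id=NULL -> NULL
  - task 2 (Migrate): parent_id=1 -> Audit
  - task 3 (Deploy): parent_id=2 -> Migrate
  - task 4 (Document): parent_id=2 -> Migrate
  - task 5 (Implement): parent_id=NULL -> NULL

SQL:
SELECT a.name AS item, b.name AS parent
FROM tasks a
LEFT JOIN tasks b ON a.parent_id = b.id

Result:
item      | parent 
----------+--------
Audit     | NULL   
Migrate   | Audit  
Deploy    | Migrate
Document  | Migrate
Implement | NULL   


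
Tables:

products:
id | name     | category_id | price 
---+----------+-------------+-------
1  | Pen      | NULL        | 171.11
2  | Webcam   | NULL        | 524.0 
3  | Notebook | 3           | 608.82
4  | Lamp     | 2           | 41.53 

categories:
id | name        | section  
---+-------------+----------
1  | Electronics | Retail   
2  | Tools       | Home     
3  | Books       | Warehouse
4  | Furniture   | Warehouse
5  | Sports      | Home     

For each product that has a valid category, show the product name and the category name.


INNER JOIN keeps only products rows whose category_id matches an id in categories. Walk through each product:
  - product 1 (Pen): category_id=NULL, no match -> dropped
  - product 2 (Webcam): category_id=NULL, no match -> dropped
  - product 3 (Notebook): category_id=3 -> matches Books
  - product 4 (Lamp): category_id=2 -> matches Tools
So 2 of 4 rows are dropped.

SQL:
SELECT a.name, b.name AS category
FROM products a
INNER JOIN categories b ON a.category_id = b.id

Result:
name     | category
---------+---------
Notebook | Books   
Lamp     | Tools   


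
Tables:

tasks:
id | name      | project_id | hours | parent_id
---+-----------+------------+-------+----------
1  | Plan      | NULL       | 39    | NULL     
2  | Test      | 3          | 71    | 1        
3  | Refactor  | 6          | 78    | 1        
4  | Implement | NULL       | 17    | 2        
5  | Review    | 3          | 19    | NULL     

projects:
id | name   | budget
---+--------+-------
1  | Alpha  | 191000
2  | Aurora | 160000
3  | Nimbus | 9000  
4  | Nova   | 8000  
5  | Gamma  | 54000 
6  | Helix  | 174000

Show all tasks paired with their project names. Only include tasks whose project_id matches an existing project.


INNER JOIN keeps only tasks rows whose project_id matches an id in projects. Walk through each task:
  - task 1 (Plan): project_id=NULL, no match -> dropped
  - task 2 (Test): project_id=3 -> matches Nimbus
  - task 3 (Refactor): project_id=6 -> matches Helix
  - task 4 (Implement): project_id=NULL, no match -> dropped
  - task 5 (Review): project_id=3 -> matches Nimbus
So 2 of 5 rows are dropped.

SQL:
SELECT a.name, b.name AS project
FROM tasks a
INNER JOIN projects b ON a.project_id = b.id

Result:
name     | project
---------+--------
Test     | Nimbus 
Refactor | Helix  
Review   | Nimbus 


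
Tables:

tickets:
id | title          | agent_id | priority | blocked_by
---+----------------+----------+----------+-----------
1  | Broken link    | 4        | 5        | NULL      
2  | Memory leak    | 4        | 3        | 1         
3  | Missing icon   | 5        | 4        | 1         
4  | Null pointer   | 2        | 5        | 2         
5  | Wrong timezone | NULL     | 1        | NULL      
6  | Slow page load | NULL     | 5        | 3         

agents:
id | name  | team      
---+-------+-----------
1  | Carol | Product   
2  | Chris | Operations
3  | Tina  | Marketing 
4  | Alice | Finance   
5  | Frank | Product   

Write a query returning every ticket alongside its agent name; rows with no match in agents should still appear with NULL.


LEFT JOIN keeps every row from tickets (the left table); where agent_id has no match in agents, the agent columns become NULL. Walk through each ticket:
  - ticket 1 (Broken link): agent_id=4 -> matches Alice
  - ticket 2 (Memory leak): agent_id=4 -> matches Alice
  - ticket 3 (Missing icon): agent_id=5 -> matches Frank
  - ticket 4 (Null pointer): agent_id=2 -> matches Chris
  - ticket 5 (Wrong timezone): agent_id=NULL, no match -> kept with NULL
  - ticket 6 (Slow page load): agent_id=NULL, no match -> kept with NULL
All 6 rows appear; 2 have NULL agent.

SQL:
SELECT a.title, b.name AS agent
FROM tickets a
LEFT JOIN agents b ON a.agent_id = b.id

Result:
title          | agent
---------------+------
Broken link    | Alice
Memory leak    | Alice
Missing icon   | Frank
Null pointer   | Chris
Wrong timezone | NULL 
Slow page load | NULL 


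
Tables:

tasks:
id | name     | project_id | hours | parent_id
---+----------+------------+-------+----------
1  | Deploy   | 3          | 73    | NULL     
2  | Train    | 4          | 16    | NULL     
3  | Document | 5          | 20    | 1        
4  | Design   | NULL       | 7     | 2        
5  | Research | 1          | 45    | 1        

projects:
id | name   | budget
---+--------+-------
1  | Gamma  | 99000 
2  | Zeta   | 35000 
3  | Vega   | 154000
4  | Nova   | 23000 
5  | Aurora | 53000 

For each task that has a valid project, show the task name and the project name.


INNER JOIN keeps only tasks rows whose project_id matches an id in projects. Walk through each task:
  - task 1 (Deploy): project_id=3 -> matches Vega
  - task 2 (Train): project_id=4 -> matches Nova
  - task 3 (Document): project_id=5 -> matches Aurora
  - task 4 (Design): project_id=NULL, no match -> dropped
  - task 5 (Research): project_id=1 -> matches Gamma
So 1 of 5 rows is dropped.

SQL:
SELECT a.name, b.name AS project
FROM tasks a
INNER JOIN projects b ON a.project_id = b.id

Result:
name     | project
---------+--------
Deploy   | Vega   
Train    | Nova   
Document | Aurora 
Research | Gamma  


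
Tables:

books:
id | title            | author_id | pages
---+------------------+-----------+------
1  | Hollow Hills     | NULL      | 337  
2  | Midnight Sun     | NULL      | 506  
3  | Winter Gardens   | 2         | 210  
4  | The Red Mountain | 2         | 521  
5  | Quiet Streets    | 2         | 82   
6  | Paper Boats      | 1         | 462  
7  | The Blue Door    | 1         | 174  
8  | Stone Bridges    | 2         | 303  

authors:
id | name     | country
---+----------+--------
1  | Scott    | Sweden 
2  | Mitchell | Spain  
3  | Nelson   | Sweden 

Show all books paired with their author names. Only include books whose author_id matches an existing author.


INNER JOIN keeps only books rows whose author_id matches an id in authors. Walk through each book:
  - book 1 (Hollow Hills): author_id=NULL, no match -> dropped
  - book 2 (Midnight Sun): author_id=NULL, no match -> dropped
  - book 3 (Winter Gardens): author_id=2 -> matches Mitchell
  - book 4 (The Red Mountain): author_id=2 -> matches Mitchell
  - book 5 (Quiet Streets): author_id=2 -> matches Mitchell
  - book 6 (Paper Boats): author_id=1 -> matches Scott
  - book 7 (The Blue Door): author_id=1 -> matches Scott
  - book 8 (Stone Bridges): author_id=2 -> matches Mitchell
So 2 of 8 rows are dropped.

SQL:
SELECT a.title, b.name AS author
FROM books a
INNER JOIN authors b ON a.author_id = b.id

Result:
title            | author  
-----------------+---------
Winter Gardens   | Mitchell
The Red Mountain | Mitchell
Quiet Streets    | Mitchell
Paper Boats      | Scott   
The Blue Door    | Scott   
Stone Bridges    | Mitchell
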